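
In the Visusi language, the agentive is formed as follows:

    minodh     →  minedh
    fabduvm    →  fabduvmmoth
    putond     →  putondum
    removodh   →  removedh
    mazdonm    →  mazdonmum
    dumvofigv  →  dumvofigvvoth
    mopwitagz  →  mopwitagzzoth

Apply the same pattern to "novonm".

novonmum

mazdonm and fabduvm both end in -m yet inflect differently (mazdonmum, fabduvmmoth), so the final letter is not what conditions the rule; the second-to-last letter is.
"novonm" has second-to-last letter 'n'. The stems whose second-to-last letter is 'n' (mazdonm → mazdonmum, putond → putondum) add -um.
The other patterns: stems whose second-to-last letter is 'd' change the last vowel to 'e'; stems whose second-to-last letter is 'g' or 'v' double the final consonant and add -oth.
So novonm → novonmum.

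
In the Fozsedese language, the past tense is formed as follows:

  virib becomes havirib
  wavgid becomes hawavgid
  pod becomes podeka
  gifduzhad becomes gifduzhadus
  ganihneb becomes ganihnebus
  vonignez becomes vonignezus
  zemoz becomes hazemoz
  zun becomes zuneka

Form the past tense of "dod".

dodeka

pod and wavgid both end in -d yet inflect differently (podeka, hawavgid), so the final letter is not what conditions the rule; the number of vowels is.
"dod" has 1 vowel. The stems with 1 vowel (pod → podeka, zun → zuneka) add -eka.
The other patterns: stems with 2 vowels add the prefix ha-; stems with 3 vowels add -us.
So dod → dodeka.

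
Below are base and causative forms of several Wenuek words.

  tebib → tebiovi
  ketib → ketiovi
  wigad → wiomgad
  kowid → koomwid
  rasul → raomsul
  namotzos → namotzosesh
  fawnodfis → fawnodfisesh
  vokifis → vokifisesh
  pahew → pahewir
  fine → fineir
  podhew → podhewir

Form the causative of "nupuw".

nupuwir

tebib and kowid both have last vowel 'i' yet inflect differently (tebiovi, koomwid), so the last vowel is not what conditions the rule; the final letter is.
"nupuw" ends in -w. The stems ending in -w (pahew → pahewir, podhew → podhewir) add -ir.
So nupuw → nupuwir.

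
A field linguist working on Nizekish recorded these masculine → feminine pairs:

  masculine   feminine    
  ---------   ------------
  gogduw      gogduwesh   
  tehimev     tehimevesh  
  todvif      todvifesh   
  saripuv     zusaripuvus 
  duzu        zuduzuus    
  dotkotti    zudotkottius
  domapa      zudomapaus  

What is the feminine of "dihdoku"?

tehimev and saripuv both end in -v yet inflect differently (tehimevesh, zusaripuvus), so the final letter is not what conditions the rule; the first letter is.
"dihdoku" begins with d-. The stems beginning with d- (duzu → zuduzuus, dotkotti → zudotkottius, domapa → zudomapaus) add zu- … -us around the stem.
The other pattern: stems beginning with g- or t- add -esh.
So dihdoku → zudihdokuus.

zudihdokuus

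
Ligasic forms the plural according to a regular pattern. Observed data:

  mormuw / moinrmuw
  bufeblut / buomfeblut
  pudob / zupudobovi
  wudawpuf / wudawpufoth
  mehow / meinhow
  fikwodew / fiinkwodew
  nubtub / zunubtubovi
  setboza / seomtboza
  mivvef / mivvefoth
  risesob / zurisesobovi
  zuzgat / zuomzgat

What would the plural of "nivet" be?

niomvet

nubtub and wudawpuf both have last vowel 'u' yet inflect differently (zunubtubovi, wudawpufoth), so the last vowel is not what conditions the rule; the final letter is.
"nivet" ends in -t. The stems ending in -t (bufeblut → buomfeblut, zuzgat → zuomzgat) insert -om- after the first vowel.
The other patterns: stems ending in -b add zu- … -ovi around the stem; stems ending in -f add -oth; stems ending in -w insert -in- after the first vowel.
So nivet → niomvet.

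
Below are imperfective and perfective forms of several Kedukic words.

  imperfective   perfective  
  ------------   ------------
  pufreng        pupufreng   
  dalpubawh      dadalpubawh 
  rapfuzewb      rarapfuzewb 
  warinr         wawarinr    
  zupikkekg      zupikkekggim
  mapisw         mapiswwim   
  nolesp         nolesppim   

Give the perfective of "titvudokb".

titvudokbbim

pufreng and zupikkekg both end in -g yet inflect differently (pupufreng, zupikkekggim), so the final letter is not what conditions the rule; the second-to-last letter is.
"titvudokb" has second-to-last letter 'k'. The one such stem in the data (zupikkekg → zupikkekggim) doubles the final consonant and adds -im (as do mapisw, nolesp), so the same rule applies.
The other pattern: stems whose second-to-last letter is 'n' or 'w' repeat the first consonant+vowel as a prefix.
So titvudokb → titvudokbbim.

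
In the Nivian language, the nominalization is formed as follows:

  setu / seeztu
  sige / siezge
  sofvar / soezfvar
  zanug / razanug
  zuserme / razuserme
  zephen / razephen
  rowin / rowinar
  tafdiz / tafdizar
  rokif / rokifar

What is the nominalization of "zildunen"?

razildunen

sige and zuserme both end in -e yet inflect differently (siezge, razuserme), so the final letter is not what conditions the rule; the first letter is.
"zildunen" begins with z-. The stems beginning with z- (zanug → razanug, zuserme → razuserme, zephen → razephen) add the prefix ra-.
So zildunen → razildunen.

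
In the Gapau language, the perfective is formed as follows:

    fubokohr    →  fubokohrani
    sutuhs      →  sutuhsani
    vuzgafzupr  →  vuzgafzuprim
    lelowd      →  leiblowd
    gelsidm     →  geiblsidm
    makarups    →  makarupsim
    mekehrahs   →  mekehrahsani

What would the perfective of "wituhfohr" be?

makarups and sutuhs both end in -s yet inflect differently (makarupsim, sutuhsani), so the final letter is not what conditions the rule; the second-to-last letter is.
"wituhfohr" has second-to-last letter 'h'. The stems whose second-to-last letter is 'h' (sutuhs → sutuhsani, mekehrahs → mekehrahsani, fubokohr → fubokohrani) add -ani.
So wituhfohr → wituhfohrani.

wituhfohrani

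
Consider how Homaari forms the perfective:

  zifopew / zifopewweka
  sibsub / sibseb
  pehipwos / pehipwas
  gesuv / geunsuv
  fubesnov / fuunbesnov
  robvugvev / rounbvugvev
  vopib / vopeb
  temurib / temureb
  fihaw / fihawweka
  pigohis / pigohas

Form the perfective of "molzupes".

molzupas

"molzupes" ends in -s. The stems ending in -s (pigohis → pigohas, pehipwos → pehipwas) change the last vowel to 'a'.
So molzupes → molzupas.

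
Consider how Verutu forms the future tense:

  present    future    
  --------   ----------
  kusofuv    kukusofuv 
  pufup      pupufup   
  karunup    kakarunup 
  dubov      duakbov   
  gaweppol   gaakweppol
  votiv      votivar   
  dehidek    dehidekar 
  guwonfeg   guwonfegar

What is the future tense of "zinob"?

ziaknob

kusofuv and dubov both end in -v yet inflect differently (kukusofuv, duakbov), so the final letter is not what conditions the rule; the last vowel is.
"zinob" has last vowel 'o'. The stems whose last vowel is 'o' (dubov → duakbov, gaweppol → gaakweppol) insert -ak- after the first vowel.
The other patterns: stems whose last vowel is 'u' repeat the first consonant+vowel as a prefix; stems whose last vowel is 'e' or 'i' add -ar.
So zinob → ziaknob.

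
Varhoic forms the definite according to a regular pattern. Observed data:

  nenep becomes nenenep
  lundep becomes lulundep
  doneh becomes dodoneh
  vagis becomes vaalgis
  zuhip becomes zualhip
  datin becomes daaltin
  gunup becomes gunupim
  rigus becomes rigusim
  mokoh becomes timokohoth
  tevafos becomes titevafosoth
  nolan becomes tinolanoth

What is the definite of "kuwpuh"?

nenep and zuhip both end in -p yet inflect differently (nenenep, zualhip), so the final letter is not what conditions the rule; the last vowel is.
"kuwpuh" has last vowel 'u'. The stems whose last vowel is 'u' (gunup → gunupim, rigus → rigusim) add -im.
The other patterns: stems whose last vowel is 'e' repeat the first consonant+vowel as a prefix; stems whose last vowel is 'i' insert -al- after the first vowel; stems whose last vowel is 'a' or 'o' add ti- … -oth around the stem.
So kuwpuh → kuwpuhim.

kuwpuhim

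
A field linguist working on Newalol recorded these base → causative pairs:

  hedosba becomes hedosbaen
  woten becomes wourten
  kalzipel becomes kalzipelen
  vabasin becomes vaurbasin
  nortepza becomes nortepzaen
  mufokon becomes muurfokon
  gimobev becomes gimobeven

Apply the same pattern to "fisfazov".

"fisfazov" ends in -v. The one such stem in the data (gimobev → gimobeven) adds -en, so the same rule applies.
The other pattern: stems ending in -n insert -ur- after the first vowel.
So fisfazov → fisfazoven.

fisfazoven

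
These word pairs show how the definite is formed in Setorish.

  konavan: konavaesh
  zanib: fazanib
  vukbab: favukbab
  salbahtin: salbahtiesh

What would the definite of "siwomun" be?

siwomuesh

"siwomun" ends in -n. The stems ending in -n (salbahtin → salbahtiesh, konavan → konavaesh) drop the final letter and add -esh.
The other pattern: stems ending in -b add the prefix fa-.
So siwomun → siwomuesh.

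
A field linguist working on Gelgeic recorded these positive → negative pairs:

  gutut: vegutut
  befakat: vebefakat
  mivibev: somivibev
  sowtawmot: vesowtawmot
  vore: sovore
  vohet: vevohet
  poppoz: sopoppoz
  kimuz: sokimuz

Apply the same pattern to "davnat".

vedavnat

sowtawmot and poppoz both have last vowel 'o' yet inflect differently (vesowtawmot, sopoppoz), so the last vowel is not what conditions the rule; the final letter is.
"davnat" ends in -t. The stems ending in -t (vohet → vevohet, befakat → vebefakat, sowtawmot → vesowtawmot) add the prefix ve-.
The other pattern: stems ending in -e, -v or -z add the prefix so-.
So davnat → vedavnat.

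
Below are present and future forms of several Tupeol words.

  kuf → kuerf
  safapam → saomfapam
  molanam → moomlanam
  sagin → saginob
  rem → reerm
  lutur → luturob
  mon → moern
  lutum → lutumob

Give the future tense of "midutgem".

miomdutgem

rem and lutum both end in -m yet inflect differently (reerm, lutumob), so the final letter is not what conditions the rule; the number of vowels is.
"midutgem" has 3 vowels. The stems with 3 vowels (safapam → saomfapam, molanam → moomlanam) insert -om- after the first vowel.
So midutgem → miomdutgem.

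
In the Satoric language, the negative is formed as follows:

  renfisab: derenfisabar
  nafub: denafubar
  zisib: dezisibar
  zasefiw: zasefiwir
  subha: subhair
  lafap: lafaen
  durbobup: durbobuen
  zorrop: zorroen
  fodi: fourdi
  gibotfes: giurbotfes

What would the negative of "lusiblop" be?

zisib and zasefiw both have last vowel 'i' yet inflect differently (dezisibar, zasefiwir), so the last vowel is not what conditions the rule; the final letter is.
"lusiblop" ends in -p. The stems ending in -p (lafap → lafaen, durbobup → durbobuen, zorrop → zorroen) drop the final letter and add -en.
So lusiblop → lusibloen.

lusibloen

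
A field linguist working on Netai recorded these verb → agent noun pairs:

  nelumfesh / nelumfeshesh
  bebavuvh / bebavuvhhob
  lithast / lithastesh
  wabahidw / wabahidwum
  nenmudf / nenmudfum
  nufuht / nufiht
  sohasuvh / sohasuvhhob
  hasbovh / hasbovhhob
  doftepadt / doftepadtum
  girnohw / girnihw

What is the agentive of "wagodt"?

wagodtum

"wagodt" has second-to-last letter 'd'. The stems whose second-to-last letter is 'd' (doftepadt → doftepadtum, wabahidw → wabahidwum, nenmudf → nenmudfum) add -um.
The other patterns: stems whose second-to-last letter is 'v' double the final consonant and add -ob; stems whose second-to-last letter is 'h' change the last vowel to 'i'; stems whose second-to-last letter is 's' add -esh.
So wagodt → wagodtum.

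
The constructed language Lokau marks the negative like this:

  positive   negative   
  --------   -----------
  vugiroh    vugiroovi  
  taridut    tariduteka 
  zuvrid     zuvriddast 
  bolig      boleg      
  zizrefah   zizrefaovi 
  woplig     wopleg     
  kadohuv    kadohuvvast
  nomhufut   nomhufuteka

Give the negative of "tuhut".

tuhuteka

bolig and zuvrid both have last vowel 'i' yet inflect differently (boleg, zuvriddast), so the last vowel is not what conditions the rule; the final letter is.
"tuhut" ends in -t. The stems ending in -t (taridut → tariduteka, nomhufut → nomhufuteka) add -eka.
The other patterns: stems ending in -h drop the final letter and add -ovi; stems ending in -g change the last vowel to 'e'; stems ending in -d or -v double the final consonant and add -ast.
So tuhut → tuhuteka.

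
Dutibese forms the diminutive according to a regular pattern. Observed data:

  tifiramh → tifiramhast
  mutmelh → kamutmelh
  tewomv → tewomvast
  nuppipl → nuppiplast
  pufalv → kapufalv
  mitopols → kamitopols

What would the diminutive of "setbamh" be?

setbamhast

mutmelh and tifiramh both end in -h yet inflect differently (kamutmelh, tifiramhast), so the final letter is not what conditions the rule; the second-to-last letter is.
"setbamh" has second-to-last letter 'm'. The stems whose second-to-last letter is 'm' (tifiramh → tifiramhast, tewomv → tewomvast) add -ast.
So setbamh → setbamhast.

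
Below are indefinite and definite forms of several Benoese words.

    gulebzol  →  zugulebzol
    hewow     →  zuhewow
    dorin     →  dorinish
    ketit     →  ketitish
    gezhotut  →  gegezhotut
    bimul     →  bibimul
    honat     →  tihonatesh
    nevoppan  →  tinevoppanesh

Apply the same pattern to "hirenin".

hireninish

ketit and gezhotut both end in -t yet inflect differently (ketitish, gegezhotut), so the final letter is not what conditions the rule; the last vowel is.
"hirenin" has last vowel 'i'. The stems whose last vowel is 'i' (dorin → dorinish, ketit → ketitish) add -ish.
The other patterns: stems whose last vowel is 'o' add the prefix zu-; stems whose last vowel is 'u' repeat the first consonant+vowel as a prefix; stems whose last vowel is 'a' add ti- … -esh around the stem.
So hirenin → hireninish.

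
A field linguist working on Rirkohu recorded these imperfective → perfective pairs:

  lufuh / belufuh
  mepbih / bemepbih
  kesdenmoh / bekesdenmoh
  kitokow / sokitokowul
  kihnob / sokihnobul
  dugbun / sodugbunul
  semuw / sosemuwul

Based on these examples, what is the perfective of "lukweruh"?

kesdenmoh and kitokow both have last vowel 'o' yet inflect differently (bekesdenmoh, sokitokowul), so the last vowel is not what conditions the rule; the final letter is.
"lukweruh" ends in -h. The stems ending in -h (lufuh → belufuh, mepbih → bemepbih, kesdenmoh → bekesdenmoh) add the prefix be-.
The other pattern: stems ending in -b, -n or -w add so- … -ul around the stem.
So lukweruh → belukweruh.

belukweruh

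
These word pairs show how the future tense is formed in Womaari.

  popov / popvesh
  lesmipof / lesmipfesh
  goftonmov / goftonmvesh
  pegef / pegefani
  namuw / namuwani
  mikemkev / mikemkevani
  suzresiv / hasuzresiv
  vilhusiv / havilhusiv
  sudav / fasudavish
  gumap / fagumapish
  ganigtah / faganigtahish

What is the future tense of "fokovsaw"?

fafokovsawish

"fokovsaw" has last vowel 'a'. The stems whose last vowel is 'a' (sudav → fasudavish, gumap → fagumapish, ganigtah → faganigtahish) add fa- … -ish around the stem.
So fokovsaw → fafokovsawish.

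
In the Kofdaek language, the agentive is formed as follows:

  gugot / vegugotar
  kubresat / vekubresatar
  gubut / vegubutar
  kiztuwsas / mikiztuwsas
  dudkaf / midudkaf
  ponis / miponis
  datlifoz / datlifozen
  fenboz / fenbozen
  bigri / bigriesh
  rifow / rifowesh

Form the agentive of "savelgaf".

misavelgaf

kubresat and kiztuwsas both have last vowel 'a' yet inflect differently (vekubresatar, mikiztuwsas), so the last vowel is not what conditions the rule; the final letter is.
"savelgaf" ends in -f. The one such stem in the data (dudkaf → midudkaf) adds the prefix mi-, so the same rule applies.
So savelgaf → misavelgaf.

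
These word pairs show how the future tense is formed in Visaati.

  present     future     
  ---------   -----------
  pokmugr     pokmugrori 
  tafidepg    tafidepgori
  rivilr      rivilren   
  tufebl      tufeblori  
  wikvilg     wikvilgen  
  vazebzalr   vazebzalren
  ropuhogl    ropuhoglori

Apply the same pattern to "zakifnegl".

zakifneglori

wikvilg and tafidepg both end in -g yet inflect differently (wikvilgen, tafidepgori), so the final letter is not what conditions the rule; the second-to-last letter is.
"zakifnegl" has second-to-last letter 'g'. The stems whose second-to-last letter is 'g' (pokmugr → pokmugrori, ropuhogl → ropuhoglori) add -ori.
So zakifnegl → zakifneglori.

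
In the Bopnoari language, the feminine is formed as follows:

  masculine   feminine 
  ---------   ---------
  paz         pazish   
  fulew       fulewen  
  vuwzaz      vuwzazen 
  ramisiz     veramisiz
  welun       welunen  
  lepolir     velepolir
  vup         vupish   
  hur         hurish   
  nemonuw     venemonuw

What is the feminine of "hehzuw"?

hehzuwen

paz and vuwzaz both end in -z yet inflect differently (pazish, vuwzazen), so the final letter is not what conditions the rule; the number of vowels is.
"hehzuw" has 2 vowels. The stems with 2 vowels (fulew → fulewen, welun → welunen, vuwzaz → vuwzazen) add -en.
So hehzuw → hehzuwen.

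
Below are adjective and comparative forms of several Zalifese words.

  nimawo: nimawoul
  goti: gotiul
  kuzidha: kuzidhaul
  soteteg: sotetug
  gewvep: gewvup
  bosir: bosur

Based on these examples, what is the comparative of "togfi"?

togfiul

goti and bosir both have last vowel 'i' yet inflect differently (gotiul, bosur), so the last vowel is not what conditions the rule; whether the stem ends in a vowel or a consonant is.
"togfi" ends in a vowel. The stems ending in a vowel (nimawo → nimawoul, goti → gotiul, kuzidha → kuzidhaul) add -ul.
The other pattern: stems ending in a consonant change the last vowel to 'u'.
So togfi → togfiul.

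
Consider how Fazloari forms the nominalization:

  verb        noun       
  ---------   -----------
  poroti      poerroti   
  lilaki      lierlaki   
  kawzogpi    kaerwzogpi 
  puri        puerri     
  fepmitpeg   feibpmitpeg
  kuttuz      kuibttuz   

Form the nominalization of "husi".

kawzogpi and kuttuz both begin with k- yet inflect differently (kaerwzogpi, kuibttuz), so the first letter is not what conditions the rule; the final letter is.
"husi" ends in -i. The stems ending in -i (poroti → poerroti, lilaki → lierlaki, kawzogpi → kaerwzogpi) insert -er- after the first vowel.
The other pattern: stems ending in -g or -z insert -ib- after the first vowel.
So husi → huersi.

huersi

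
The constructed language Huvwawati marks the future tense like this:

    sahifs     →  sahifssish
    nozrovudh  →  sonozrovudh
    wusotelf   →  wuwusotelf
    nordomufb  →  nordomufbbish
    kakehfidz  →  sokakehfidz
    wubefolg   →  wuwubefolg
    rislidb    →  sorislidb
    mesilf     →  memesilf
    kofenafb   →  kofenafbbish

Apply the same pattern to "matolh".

nordomufb and rislidb both end in -b yet inflect differently (nordomufbbish, sorislidb), so the final letter is not what conditions the rule; the second-to-last letter is.
"matolh" has second-to-last letter 'l'. The stems whose second-to-last letter is 'l' (wubefolg → wuwubefolg, wusotelf → wuwusotelf, mesilf → memesilf) repeat the first consonant+vowel as a prefix.
So matolh → mamatolh.

mamatolh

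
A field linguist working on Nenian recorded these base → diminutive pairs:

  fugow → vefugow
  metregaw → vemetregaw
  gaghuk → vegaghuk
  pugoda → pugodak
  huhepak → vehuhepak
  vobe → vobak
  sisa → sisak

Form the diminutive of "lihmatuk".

metregaw and sisa both have last vowel 'a' yet inflect differently (vemetregaw, sisak), so the last vowel is not what conditions the rule; whether the stem ends in a vowel or a consonant is.
"lihmatuk" ends in a consonant. The stems ending in a consonant (metregaw → vemetregaw, fugow → vefugow, huhepak → vehuhepak) add the prefix ve-.
So lihmatuk → velihmatuk.

velihmatuk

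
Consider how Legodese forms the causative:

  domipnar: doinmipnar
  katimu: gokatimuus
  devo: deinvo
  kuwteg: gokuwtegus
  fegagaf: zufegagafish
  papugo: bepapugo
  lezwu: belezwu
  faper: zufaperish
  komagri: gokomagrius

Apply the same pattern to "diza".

faper and domipnar both end in -r yet inflect differently (zufaperish, doinmipnar), so the final letter is not what conditions the rule; the first letter is.
"diza" begins with d-. The stems beginning with d- (devo → deinvo, domipnar → doinmipnar) insert -in- after the first vowel.
So diza → diinza.

diinza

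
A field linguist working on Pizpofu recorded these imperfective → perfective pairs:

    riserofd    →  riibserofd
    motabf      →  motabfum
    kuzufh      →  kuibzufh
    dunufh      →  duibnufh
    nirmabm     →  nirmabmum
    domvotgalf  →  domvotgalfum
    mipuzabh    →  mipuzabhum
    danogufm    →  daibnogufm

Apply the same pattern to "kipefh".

kiibpefh

kuzufh and mipuzabh both end in -h yet inflect differently (kuibzufh, mipuzabhum), so the final letter is not what conditions the rule; the second-to-last letter is.
"kipefh" has second-to-last letter 'f'. The stems whose second-to-last letter is 'f' (kuzufh → kuibzufh, dunufh → duibnufh, riserofd → riibserofd) insert -ib- after the first vowel.
So kipefh → kiibpefh.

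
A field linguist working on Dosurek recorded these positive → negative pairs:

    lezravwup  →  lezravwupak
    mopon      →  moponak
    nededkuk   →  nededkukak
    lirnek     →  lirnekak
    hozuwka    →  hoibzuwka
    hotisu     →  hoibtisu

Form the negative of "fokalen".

fokalenak

hotisu and lezravwup both have last vowel 'u' yet inflect differently (hoibtisu, lezravwupak), so the last vowel is not what conditions the rule; whether the stem ends in a vowel or a consonant is.
"fokalen" ends in a consonant. The stems ending in a consonant (lezravwup → lezravwupak, nededkuk → nededkukak, mopon → moponak) add -ak.
So fokalen → fokalenak.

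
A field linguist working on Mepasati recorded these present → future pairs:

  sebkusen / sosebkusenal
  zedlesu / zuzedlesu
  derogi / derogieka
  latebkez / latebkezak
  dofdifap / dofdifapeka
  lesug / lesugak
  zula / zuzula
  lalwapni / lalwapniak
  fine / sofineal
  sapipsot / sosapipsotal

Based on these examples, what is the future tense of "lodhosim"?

lalwapni and derogi both end in -i yet inflect differently (lalwapniak, derogieka), so the final letter is not what conditions the rule; the first letter is.
"lodhosim" begins with l-. The stems beginning with l- (lalwapni → lalwapniak, latebkez → latebkezak, lesug → lesugak) add -ak.
So lodhosim → lodhosimak.

lodhosimak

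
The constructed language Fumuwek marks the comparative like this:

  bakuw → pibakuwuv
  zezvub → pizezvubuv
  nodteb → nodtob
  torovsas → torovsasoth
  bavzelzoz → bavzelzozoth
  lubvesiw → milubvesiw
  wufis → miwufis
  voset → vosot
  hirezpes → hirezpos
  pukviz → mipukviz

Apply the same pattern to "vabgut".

bakuw and lubvesiw both end in -w yet inflect differently (pibakuwuv, milubvesiw), so the final letter is not what conditions the rule; the last vowel is.
"vabgut" has last vowel 'u'. The stems whose last vowel is 'u' (bakuw → pibakuwuv, zezvub → pizezvubuv) add pi- … -uv around the stem.
The other patterns: stems whose last vowel is 'i' add the prefix mi-; stems whose last vowel is 'e' change the last vowel to 'o'; stems whose last vowel is 'a' or 'o' add -oth.
So vabgut → pivabgutuv.

pivabgutuv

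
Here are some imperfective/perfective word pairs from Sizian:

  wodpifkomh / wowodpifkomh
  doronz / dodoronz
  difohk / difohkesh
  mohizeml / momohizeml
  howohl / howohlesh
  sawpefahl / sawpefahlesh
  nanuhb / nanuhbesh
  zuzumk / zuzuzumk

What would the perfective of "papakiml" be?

howohl and mohizeml both end in -l yet inflect differently (howohlesh, momohizeml), so the final letter is not what conditions the rule; the second-to-last letter is.
"papakiml" has second-to-last letter 'm'. The stems whose second-to-last letter is 'm' (wodpifkomh → wowodpifkomh, mohizeml → momohizeml, zuzumk → zuzuzumk) repeat the first consonant+vowel as a prefix.
The other pattern: stems whose second-to-last letter is 'h' add -esh.
So papakiml → papapakiml.

papapakiml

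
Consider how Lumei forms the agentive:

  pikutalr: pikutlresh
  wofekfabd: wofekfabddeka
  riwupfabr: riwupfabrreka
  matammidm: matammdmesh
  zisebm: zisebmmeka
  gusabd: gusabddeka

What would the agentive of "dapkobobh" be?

zisebm and matammidm both end in -m yet inflect differently (zisebmmeka, matammdmesh), so the final letter is not what conditions the rule; the second-to-last letter is.
"dapkobobh" has second-to-last letter 'b'. The stems whose second-to-last letter is 'b' (gusabd → gusabddeka, zisebm → zisebmmeka, riwupfabr → riwupfabrreka) double the final consonant and add -eka.
The other pattern: stems whose second-to-last letter is 'd' or 'l' delete the last vowel and add -esh.
So dapkobobh → dapkobobhheka.

dapkobobhheka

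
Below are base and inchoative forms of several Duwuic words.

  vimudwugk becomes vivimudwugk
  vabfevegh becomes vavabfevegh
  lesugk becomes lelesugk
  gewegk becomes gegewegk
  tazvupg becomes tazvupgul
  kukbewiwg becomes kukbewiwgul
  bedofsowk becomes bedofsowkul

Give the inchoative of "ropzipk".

ropzipkul

"ropzipk" has second-to-last letter 'p'. The one such stem in the data (tazvupg → tazvupgul) adds -ul, so the same rule applies.
So ropzipk → ropzipkul.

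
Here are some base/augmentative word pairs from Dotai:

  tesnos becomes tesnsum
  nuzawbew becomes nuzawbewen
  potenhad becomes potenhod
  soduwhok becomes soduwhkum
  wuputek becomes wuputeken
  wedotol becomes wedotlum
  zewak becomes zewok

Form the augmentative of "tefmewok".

tefmewkum

soduwhok and wuputek both end in -k yet inflect differently (soduwhkum, wuputeken), so the final letter is not what conditions the rule; the last vowel is.
"tefmewok" has last vowel 'o'. The stems whose last vowel is 'o' (soduwhok → soduwhkum, tesnos → tesnsum, wedotol → wedotlum) delete the last vowel and add -um.
So tefmewok → tefmewkum.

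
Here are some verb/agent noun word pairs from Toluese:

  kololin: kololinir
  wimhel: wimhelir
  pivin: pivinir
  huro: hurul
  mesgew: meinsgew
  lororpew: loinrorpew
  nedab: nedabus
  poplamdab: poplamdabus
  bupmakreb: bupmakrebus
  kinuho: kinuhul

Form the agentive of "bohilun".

bohilunir

bupmakreb and lororpew both have last vowel 'e' yet inflect differently (bupmakrebus, loinrorpew), so the last vowel is not what conditions the rule; the final letter is.
"bohilun" ends in -n. The stems ending in -n (pivin → pivinir, kololin → kololinir) add -ir.
So bohilun → bohilunir.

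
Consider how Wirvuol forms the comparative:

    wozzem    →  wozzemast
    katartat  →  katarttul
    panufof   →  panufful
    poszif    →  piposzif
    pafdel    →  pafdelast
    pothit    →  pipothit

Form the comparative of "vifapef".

"vifapef" has last vowel 'e'. The stems whose last vowel is 'e' (wozzem → wozzemast, pafdel → pafdelast) add -ast.
The other patterns: stems whose last vowel is 'i' add the prefix pi-; stems whose last vowel is 'a' or 'o' delete the last vowel and add -ul.
So vifapef → vifapefast.

vifapefast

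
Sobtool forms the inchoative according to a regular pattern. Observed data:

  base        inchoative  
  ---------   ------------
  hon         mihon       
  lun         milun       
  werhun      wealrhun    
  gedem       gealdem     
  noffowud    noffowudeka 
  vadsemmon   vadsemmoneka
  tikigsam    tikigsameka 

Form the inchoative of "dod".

midod

"dod" has 1 vowel. The stems with 1 vowel (hon → mihon, lun → milun) add the prefix mi-.
The other patterns: stems with 2 vowels insert -al- after the first vowel; stems with 3 vowels add -eka.
So dod → midod.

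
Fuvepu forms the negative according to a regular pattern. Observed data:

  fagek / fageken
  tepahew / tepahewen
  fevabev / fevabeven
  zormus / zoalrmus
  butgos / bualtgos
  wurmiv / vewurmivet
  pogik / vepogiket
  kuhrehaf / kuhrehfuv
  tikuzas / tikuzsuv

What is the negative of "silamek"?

fevabev and wurmiv both end in -v yet inflect differently (fevabeven, vewurmivet), so the final letter is not what conditions the rule; the last vowel is.
"silamek" has last vowel 'e'. The stems whose last vowel is 'e' (fagek → fageken, tepahew → tepahewen, fevabev → fevabeven) add -en.
The other patterns: stems whose last vowel is 'o' or 'u' insert -al- after the first vowel; stems whose last vowel is 'i' add ve- … -et around the stem; stems whose last vowel is 'a' delete the last vowel and add -uv.
So silamek → silameken.

silameken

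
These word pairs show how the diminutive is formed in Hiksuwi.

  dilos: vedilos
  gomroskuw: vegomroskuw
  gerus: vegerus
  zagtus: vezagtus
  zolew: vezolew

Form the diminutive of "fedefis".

Every pair shown (dilos → vedilos, gomroskuw → vegomroskuw, gerus → vegerus, …) follows the same rule: add the prefix ve-.
So fedefis → vefedefis.

vefedefis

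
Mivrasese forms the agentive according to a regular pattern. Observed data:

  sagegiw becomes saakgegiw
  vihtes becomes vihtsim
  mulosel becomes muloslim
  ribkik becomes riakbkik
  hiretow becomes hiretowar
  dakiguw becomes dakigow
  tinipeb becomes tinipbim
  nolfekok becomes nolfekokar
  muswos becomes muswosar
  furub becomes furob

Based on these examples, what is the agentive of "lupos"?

luposar

"lupos" has last vowel 'o'. The stems whose last vowel is 'o' (hiretow → hiretowar, nolfekok → nolfekokar, muswos → muswosar) add -ar.
So lupos → luposar.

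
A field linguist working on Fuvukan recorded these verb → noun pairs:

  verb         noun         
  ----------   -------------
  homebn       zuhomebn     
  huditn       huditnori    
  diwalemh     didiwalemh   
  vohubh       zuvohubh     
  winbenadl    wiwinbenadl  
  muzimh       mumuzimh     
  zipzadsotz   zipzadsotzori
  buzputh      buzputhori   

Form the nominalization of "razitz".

huditn and homebn both end in -n yet inflect differently (huditnori, zuhomebn), so the final letter is not what conditions the rule; the second-to-last letter is.
"razitz" has second-to-last letter 't'. The stems whose second-to-last letter is 't' (buzputh → buzputhori, zipzadsotz → zipzadsotzori, huditn → huditnori) add -ori.
So razitz → razitzori.

razitzori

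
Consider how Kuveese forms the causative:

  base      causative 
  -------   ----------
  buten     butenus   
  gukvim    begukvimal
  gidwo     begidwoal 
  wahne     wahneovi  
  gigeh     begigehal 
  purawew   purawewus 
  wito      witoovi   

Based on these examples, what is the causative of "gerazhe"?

"gerazhe" begins with g-. The stems beginning with g- (gigeh → begigehal, gukvim → begukvimal, gidwo → begidwoal) add be- … -al around the stem.
So gerazhe → begerazheal.

begerazheal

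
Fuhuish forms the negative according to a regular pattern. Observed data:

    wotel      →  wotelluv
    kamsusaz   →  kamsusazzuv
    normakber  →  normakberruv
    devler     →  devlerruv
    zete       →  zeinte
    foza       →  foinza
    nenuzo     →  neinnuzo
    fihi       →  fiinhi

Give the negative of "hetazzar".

hetazzarruv

wotel and zete both have last vowel 'e' yet inflect differently (wotelluv, zeinte), so the last vowel is not what conditions the rule; whether the stem ends in a vowel or a consonant is.
"hetazzar" ends in a consonant. The stems ending in a consonant (wotel → wotelluv, kamsusaz → kamsusazzuv, normakber → normakberruv) double the final consonant and add -uv.
The other pattern: stems ending in a vowel insert -in- after the first vowel.
So hetazzar → hetazzarruv.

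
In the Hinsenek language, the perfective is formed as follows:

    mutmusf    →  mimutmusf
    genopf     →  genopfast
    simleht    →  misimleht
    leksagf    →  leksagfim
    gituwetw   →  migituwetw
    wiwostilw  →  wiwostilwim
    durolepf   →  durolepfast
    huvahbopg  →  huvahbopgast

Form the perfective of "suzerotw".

misuzerotw

leksagf and genopf both end in -f yet inflect differently (leksagfim, genopfast), so the final letter is not what conditions the rule; the second-to-last letter is.
"suzerotw" has second-to-last letter 't'. The one such stem in the data (gituwetw → migituwetw) adds the prefix mi-, so the same rule applies.
The other patterns: stems whose second-to-last letter is 'g' or 'l' add -im; stems whose second-to-last letter is 'p' add -ast.
So suzerotw → misuzerotw.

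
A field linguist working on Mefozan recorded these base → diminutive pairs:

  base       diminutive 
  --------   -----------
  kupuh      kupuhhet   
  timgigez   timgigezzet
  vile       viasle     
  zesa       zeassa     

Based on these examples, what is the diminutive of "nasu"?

timgigez and vile both have last vowel 'e' yet inflect differently (timgigezzet, viasle), so the last vowel is not what conditions the rule; whether the stem ends in a vowel or a consonant is.
"nasu" ends in a vowel. The stems ending in a vowel (vile → viasle, zesa → zeassa) insert -as- after the first vowel.
So nasu → naassu.

naassu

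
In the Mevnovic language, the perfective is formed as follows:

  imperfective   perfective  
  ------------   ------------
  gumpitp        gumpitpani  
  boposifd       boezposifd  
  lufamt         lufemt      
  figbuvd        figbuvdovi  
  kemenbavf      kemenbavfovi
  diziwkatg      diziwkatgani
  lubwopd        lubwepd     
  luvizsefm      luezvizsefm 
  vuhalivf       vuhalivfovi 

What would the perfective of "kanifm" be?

kaeznifm

figbuvd and boposifd both end in -d yet inflect differently (figbuvdovi, boezposifd), so the final letter is not what conditions the rule; the second-to-last letter is.
"kanifm" has second-to-last letter 'f'. The stems whose second-to-last letter is 'f' (boposifd → boezposifd, luvizsefm → luezvizsefm) insert -ez- after the first vowel.
The other patterns: stems whose second-to-last letter is 'v' add -ovi; stems whose second-to-last letter is 't' add -ani; stems whose second-to-last letter is 'm' or 'p' change the last vowel to 'e'.
So kanifm → kaeznifm.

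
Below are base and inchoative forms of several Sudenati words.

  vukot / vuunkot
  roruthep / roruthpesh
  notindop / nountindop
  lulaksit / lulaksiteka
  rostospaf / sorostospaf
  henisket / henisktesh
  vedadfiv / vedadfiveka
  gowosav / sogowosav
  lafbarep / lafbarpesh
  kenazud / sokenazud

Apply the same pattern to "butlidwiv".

butlidwiveka

lulaksit and vukot both end in -t yet inflect differently (lulaksiteka, vuunkot), so the final letter is not what conditions the rule; the last vowel is.
"butlidwiv" has last vowel 'i'. The stems whose last vowel is 'i' (lulaksit → lulaksiteka, vedadfiv → vedadfiveka) add -eka.
The other patterns: stems whose last vowel is 'o' insert -un- after the first vowel; stems whose last vowel is 'e' delete the last vowel and add -esh; stems whose last vowel is 'a' or 'u' add the prefix so-.
So butlidwiv → butlidwiveka.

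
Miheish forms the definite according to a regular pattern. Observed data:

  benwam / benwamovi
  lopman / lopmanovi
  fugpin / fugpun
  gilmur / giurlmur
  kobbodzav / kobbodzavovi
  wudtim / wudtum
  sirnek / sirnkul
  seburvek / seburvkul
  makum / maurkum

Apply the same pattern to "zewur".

zeurwur

"zewur" has last vowel 'u'. The stems whose last vowel is 'u' (makum → maurkum, gilmur → giurlmur) insert -ur- after the first vowel.
The other patterns: stems whose last vowel is 'a' add -ovi; stems whose last vowel is 'i' change the last vowel to 'u'; stems whose last vowel is 'e' delete the last vowel and add -ul.
So zewur → zeurwur.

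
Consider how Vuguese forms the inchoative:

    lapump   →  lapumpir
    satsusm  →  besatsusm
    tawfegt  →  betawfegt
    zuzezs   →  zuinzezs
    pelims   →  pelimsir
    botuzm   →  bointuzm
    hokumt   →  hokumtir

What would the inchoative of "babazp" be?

zuzezs and pelims both end in -s yet inflect differently (zuinzezs, pelimsir), so the final letter is not what conditions the rule; the second-to-last letter is.
"babazp" has second-to-last letter 'z'. The stems whose second-to-last letter is 'z' (botuzm → bointuzm, zuzezs → zuinzezs) insert -in- after the first vowel.
So babazp → bainbazp.

bainbazp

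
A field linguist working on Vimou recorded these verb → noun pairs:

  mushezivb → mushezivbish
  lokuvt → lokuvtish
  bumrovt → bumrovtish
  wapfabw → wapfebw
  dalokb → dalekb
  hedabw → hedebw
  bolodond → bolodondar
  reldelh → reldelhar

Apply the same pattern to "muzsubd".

mushezivb and dalokb both end in -b yet inflect differently (mushezivbish, dalekb), so the final letter is not what conditions the rule; the second-to-last letter is.
"muzsubd" has second-to-last letter 'b'. The stems whose second-to-last letter is 'b' (wapfabw → wapfebw, hedabw → hedebw) change the last vowel to 'e'.
So muzsubd → muzsebd.

muzsebd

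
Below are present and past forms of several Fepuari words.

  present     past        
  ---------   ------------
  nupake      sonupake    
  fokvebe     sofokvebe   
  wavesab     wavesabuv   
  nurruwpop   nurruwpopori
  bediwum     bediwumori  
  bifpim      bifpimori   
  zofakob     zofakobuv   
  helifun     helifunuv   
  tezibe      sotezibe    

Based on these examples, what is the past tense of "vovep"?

vovepori

zofakob and nurruwpop both have last vowel 'o' yet inflect differently (zofakobuv, nurruwpopori), so the last vowel is not what conditions the rule; the final letter is.
"vovep" ends in -p. The one such stem in the data (nurruwpop → nurruwpopori) adds -ori, so the same rule applies.
So vovep → vovepori.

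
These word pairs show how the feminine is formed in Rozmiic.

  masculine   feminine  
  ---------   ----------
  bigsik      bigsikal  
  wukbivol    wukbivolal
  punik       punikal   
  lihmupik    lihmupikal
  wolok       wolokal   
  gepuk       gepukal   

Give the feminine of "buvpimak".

Every pair shown (bigsik → bigsikal, wukbivol → wukbivolal, punik → punikal, …) follows the same rule: add -al.
So buvpimak → buvpimakal.

buvpimakal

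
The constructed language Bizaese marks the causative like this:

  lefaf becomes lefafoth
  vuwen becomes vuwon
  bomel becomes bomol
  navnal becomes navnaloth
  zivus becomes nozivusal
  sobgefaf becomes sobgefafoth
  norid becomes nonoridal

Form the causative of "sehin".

nosehinal

"sehin" has last vowel 'i'. The one such stem in the data (norid → nonoridal) adds no- … -al around the stem, so the same rule applies.
The other patterns: stems whose last vowel is 'a' add -oth; stems whose last vowel is 'e' change the last vowel to 'o'.
So sehin → nosehinal.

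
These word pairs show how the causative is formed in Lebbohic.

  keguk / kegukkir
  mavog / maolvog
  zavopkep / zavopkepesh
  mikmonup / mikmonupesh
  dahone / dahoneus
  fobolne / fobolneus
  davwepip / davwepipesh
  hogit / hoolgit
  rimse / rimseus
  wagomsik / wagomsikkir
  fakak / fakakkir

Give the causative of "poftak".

keguk and mikmonup both have last vowel 'u' yet inflect differently (kegukkir, mikmonupesh), so the last vowel is not what conditions the rule; the final letter is.
"poftak" ends in -k. The stems ending in -k (wagomsik → wagomsikkir, keguk → kegukkir, fakak → fakakkir) double the final consonant and add -ir.
The other patterns: stems ending in -e add -us; stems ending in -p add -esh; stems ending in -g or -t insert -ol- after the first vowel.
So poftak → poftakkir.

poftakkir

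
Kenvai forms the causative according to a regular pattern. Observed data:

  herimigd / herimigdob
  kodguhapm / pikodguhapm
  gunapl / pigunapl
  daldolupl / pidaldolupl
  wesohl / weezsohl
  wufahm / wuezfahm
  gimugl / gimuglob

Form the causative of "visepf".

gimugl and gunapl both end in -l yet inflect differently (gimuglob, pigunapl), so the final letter is not what conditions the rule; the second-to-last letter is.
"visepf" has second-to-last letter 'p'. The stems whose second-to-last letter is 'p' (gunapl → pigunapl, daldolupl → pidaldolupl, kodguhapm → pikodguhapm) add the prefix pi-.
The other patterns: stems whose second-to-last letter is 'g' add -ob; stems whose second-to-last letter is 'h' insert -ez- after the first vowel.
So visepf → pivisepf.

pivisepf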